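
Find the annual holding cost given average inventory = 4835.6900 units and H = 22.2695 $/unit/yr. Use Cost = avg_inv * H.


Cost = 4835.6900 * 22.2695 = 107688.3985

107688.3985 $/yr


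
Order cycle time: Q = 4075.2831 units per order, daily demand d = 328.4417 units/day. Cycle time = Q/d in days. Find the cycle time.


Cycle = 4075.2831 / 328.4417 = 12.4079

12.4079 days


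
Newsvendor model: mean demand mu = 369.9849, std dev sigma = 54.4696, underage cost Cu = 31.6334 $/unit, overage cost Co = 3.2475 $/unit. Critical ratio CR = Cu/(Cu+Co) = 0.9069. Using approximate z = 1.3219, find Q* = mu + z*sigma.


CR = Cu/(Cu+Co) = 31.6334/(31.6334+3.2475) = 0.9069
z = 1.3219
Q* = 369.9849 + 1.3219 * 54.4696 = 441.9883

441.9883 units


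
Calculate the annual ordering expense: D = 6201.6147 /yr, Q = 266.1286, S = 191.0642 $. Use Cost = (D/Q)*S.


Number of orders = D/Q = 23.3031
Cost = 23.3031 * 191.0642 = 4452.3834

4452.3834 $/yr


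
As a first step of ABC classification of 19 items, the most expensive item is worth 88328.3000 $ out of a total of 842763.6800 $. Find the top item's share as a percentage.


Top item = 88328.3000
Total = 842763.6800
Percentage = 88328.3000 / 842763.6800 * 100 = 10.4808

10.4808%


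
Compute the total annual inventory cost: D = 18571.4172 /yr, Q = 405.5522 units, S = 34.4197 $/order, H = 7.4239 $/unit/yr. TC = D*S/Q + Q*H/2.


Ordering cost = D*S/Q = 1576.1784
Holding cost = Q*H/2 = 1505.3895
TC = 1576.1784 + 1505.3895 = 3081.5679

3081.5679 $/yr


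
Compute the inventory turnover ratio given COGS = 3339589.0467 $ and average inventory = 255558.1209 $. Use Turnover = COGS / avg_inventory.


Turnover = 3339589.0467 / 255558.1209 = 13.0678

13.0678


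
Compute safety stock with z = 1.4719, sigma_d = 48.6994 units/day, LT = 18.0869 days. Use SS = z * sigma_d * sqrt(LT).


sqrt(LT) = sqrt(18.0869) = 4.2529
SS = 1.4719 * 48.6994 * 4.2529 = 304.8484

304.8484 units


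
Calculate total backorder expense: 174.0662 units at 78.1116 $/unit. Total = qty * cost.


Total = 174.0662 * 78.1116 = 13596.5894

13596.5894 $


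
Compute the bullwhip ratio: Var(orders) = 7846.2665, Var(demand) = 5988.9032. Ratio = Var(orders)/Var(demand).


BW = 7846.2665 / 5988.9032 = 1.3101

1.3101


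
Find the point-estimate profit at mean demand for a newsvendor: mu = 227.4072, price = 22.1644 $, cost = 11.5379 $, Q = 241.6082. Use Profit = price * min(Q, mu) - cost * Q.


Sales at mu = min(241.6082, 227.4072) = 227.4072
Revenue = 22.1644 * 227.4072 = 5040.3441
Total cost = 11.5379 * 241.6082 = 2787.6513
Profit = 5040.3441 - 2787.6513 = 2252.6929

2252.6929 $


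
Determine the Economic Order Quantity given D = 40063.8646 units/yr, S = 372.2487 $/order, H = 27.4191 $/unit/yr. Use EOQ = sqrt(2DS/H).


2*D*S = 2 * 40063.8646 * 372.2487 = 29827443.0287
2*D*S/H = 1087834.5033
EOQ = sqrt(1087834.5033) = 1042.9931

1042.9931 units


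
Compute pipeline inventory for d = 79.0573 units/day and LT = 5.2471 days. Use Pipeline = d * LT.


Pipeline = 79.0573 * 5.2471 = 414.8216

414.8216 units


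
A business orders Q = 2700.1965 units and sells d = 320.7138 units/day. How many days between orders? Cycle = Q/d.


Cycle = 2700.1965 / 320.7138 = 8.4193

8.4193 days


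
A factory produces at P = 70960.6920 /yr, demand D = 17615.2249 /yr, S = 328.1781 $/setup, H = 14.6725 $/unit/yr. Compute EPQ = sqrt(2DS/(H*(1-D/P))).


1 - D/P = 1 - 0.2482 = 0.7518
H*(1-D/P) = 11.0302
2DS = 11561862.0775
EPQ = sqrt(1048199.5911) = 1023.8162

1023.8162 units


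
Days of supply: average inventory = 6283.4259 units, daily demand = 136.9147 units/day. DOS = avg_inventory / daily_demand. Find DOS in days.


DOS = 6283.4259 / 136.9147 = 45.8930

45.8930 days


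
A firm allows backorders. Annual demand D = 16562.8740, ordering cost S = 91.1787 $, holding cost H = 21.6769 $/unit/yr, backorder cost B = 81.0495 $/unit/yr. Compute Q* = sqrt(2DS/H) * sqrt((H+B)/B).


sqrt(2DS/H) = 373.2768
sqrt((H+B)/B) = 1.1258
Q* = 373.2768 * 1.1258 = 420.2395

420.2395 units


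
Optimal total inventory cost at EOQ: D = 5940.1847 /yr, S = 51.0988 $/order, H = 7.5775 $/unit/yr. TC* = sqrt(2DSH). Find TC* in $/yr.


2*D*S*H = 4600092.7773
TC* = sqrt(4600092.7773) = 2144.7827

2144.7827 $/yr


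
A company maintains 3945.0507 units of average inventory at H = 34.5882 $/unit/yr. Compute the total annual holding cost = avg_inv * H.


Cost = 3945.0507 * 34.5882 = 136452.2026

136452.2026 $/yr


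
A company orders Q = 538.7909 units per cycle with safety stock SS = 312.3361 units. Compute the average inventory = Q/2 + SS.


Q/2 = 269.3954
Avg = 269.3954 + 312.3361 = 581.7315

581.7315 units


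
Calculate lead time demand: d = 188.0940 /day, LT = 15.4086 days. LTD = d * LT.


LTD = 188.0940 * 15.4086 = 2898.2652

2898.2652 units


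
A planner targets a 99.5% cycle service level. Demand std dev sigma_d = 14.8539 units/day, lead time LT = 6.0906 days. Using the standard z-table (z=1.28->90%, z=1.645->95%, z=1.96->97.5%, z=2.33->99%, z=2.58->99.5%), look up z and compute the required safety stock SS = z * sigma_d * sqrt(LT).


From the table, SL = 99.5% corresponds to z = 2.58
sqrt(LT) = sqrt(6.0906) = 2.4679
SS = 2.58 * 14.8539 * 2.4679 = 94.5780

94.5780 units


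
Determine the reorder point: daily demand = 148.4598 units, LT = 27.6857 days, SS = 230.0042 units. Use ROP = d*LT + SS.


d*LT = 148.4598 * 27.6857 = 4110.2135
ROP = 4110.2135 + 230.0042 = 4340.2177

4340.2177 units


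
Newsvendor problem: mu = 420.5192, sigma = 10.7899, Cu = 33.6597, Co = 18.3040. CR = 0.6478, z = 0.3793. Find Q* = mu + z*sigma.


CR = Cu/(Cu+Co) = 33.6597/(33.6597+18.3040) = 0.6478
z = 0.3793
Q* = 420.5192 + 0.3793 * 10.7899 = 424.6118

424.6118 units


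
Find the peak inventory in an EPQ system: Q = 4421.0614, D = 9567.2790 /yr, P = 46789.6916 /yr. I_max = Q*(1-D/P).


D/P = 0.2045
1 - D/P = 0.7955
I_max = 4421.0614 * 0.7955 = 3517.0690

3517.0690 units


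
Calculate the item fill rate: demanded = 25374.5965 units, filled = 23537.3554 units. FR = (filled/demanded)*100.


FR = 23537.3554 / 25374.5965 * 100 = 92.7595

92.7595%


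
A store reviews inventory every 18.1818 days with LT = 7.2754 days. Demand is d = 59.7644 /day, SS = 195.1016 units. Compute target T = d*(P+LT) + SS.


P + LT = 25.4572
d*(P+LT) = 59.7644 * 25.4572 = 1521.4343
T = 1521.4343 + 195.1016 = 1716.5359

1716.5359 units


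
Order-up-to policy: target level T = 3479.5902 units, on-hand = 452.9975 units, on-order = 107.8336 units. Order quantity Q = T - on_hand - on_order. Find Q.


Inventory position = OH + OO = 452.9975 + 107.8336 = 560.8311
Q = 3479.5902 - 560.8311 = 2918.7591

2918.7591 units


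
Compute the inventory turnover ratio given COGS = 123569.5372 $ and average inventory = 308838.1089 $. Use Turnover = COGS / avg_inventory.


Turnover = 123569.5372 / 308838.1089 = 0.4001

0.4001


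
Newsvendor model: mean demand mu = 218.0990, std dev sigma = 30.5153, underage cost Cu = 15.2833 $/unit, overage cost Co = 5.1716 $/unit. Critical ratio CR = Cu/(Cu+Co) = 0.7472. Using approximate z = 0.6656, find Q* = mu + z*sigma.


CR = Cu/(Cu+Co) = 15.2833/(15.2833+5.1716) = 0.7472
z = 0.6656
Q* = 218.0990 + 0.6656 * 30.5153 = 238.4100

238.4100 units


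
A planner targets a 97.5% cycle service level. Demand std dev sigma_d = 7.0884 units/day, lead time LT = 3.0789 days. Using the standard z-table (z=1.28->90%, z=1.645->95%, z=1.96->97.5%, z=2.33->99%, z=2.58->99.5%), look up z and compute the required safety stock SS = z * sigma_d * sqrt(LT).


From the table, SL = 97.5% corresponds to z = 1.96
sqrt(LT) = sqrt(3.0789) = 1.7547
SS = 1.96 * 7.0884 * 1.7547 = 24.3782

24.3782 units


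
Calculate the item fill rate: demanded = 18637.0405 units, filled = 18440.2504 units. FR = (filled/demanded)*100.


FR = 18440.2504 / 18637.0405 * 100 = 98.9441

98.9441%


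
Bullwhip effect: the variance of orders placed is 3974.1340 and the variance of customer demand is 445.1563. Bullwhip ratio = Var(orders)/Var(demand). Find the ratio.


BW = 3974.1340 / 445.1563 = 8.9275

8.9275


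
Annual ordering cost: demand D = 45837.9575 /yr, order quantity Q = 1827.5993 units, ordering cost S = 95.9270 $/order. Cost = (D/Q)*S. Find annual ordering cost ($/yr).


Number of orders = D/Q = 25.0810
Cost = 25.0810 * 95.9270 = 2405.9419

2405.9419 $/yr


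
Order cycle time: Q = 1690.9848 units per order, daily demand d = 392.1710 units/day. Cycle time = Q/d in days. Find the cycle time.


Cycle = 1690.9848 / 392.1710 = 4.3119

4.3119 days


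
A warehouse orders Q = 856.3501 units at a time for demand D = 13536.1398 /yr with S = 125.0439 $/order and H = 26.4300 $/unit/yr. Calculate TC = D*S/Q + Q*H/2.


Ordering cost = D*S/Q = 1976.5417
Holding cost = Q*H/2 = 11316.6666
TC = 1976.5417 + 11316.6666 = 13293.2083

13293.2083 $/yr


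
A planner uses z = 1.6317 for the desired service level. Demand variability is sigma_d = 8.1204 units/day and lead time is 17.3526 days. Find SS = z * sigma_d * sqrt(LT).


sqrt(LT) = sqrt(17.3526) = 4.1656
SS = 1.6317 * 8.1204 * 4.1656 = 55.1950

55.1950 units


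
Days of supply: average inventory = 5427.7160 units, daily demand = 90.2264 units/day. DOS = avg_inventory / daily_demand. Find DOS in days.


DOS = 5427.7160 / 90.2264 = 60.1566

60.1566 days


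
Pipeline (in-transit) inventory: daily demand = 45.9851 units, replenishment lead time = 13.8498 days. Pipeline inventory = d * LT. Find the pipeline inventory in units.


Pipeline = 45.9851 * 13.8498 = 636.8844

636.8844 units


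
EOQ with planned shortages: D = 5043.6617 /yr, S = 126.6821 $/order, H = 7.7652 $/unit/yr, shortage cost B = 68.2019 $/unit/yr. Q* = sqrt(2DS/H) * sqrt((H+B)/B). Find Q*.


sqrt(2DS/H) = 405.6666
sqrt((H+B)/B) = 1.0554
Q* = 405.6666 * 1.0554 = 428.1380

428.1380 units


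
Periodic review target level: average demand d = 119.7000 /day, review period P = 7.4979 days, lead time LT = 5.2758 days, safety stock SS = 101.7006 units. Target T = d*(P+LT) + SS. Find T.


P + LT = 12.7737
d*(P+LT) = 119.7000 * 12.7737 = 1529.0119
T = 1529.0119 + 101.7006 = 1630.7125

1630.7125 units


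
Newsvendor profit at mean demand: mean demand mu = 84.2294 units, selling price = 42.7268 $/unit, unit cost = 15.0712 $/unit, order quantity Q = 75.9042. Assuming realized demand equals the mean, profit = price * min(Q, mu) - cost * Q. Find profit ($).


Sales at mu = min(75.9042, 84.2294) = 75.9042
Revenue = 42.7268 * 75.9042 = 3243.1436
Total cost = 15.0712 * 75.9042 = 1143.9674
Profit = 3243.1436 - 1143.9674 = 2099.1762

2099.1762 $


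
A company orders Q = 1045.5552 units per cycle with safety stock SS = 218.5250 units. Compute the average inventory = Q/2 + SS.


Q/2 = 522.7776
Avg = 522.7776 + 218.5250 = 741.3026

741.3026 units


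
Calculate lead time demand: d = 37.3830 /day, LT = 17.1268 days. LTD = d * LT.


LTD = 37.3830 * 17.1268 = 640.2512

640.2512 units


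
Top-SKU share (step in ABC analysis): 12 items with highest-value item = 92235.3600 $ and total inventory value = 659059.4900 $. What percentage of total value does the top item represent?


Top item = 92235.3600
Total = 659059.4900
Percentage = 92235.3600 / 659059.4900 * 100 = 13.9950

13.9950%


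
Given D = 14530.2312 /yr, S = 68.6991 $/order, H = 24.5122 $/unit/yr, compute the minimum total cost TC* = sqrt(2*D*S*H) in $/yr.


2*D*S*H = 48936832.9222
TC* = sqrt(48936832.9222) = 6995.4866

6995.4866 $/yr


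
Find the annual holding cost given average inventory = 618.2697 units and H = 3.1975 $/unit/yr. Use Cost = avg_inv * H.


Cost = 618.2697 * 3.1975 = 1976.9174

1976.9174 $/yr


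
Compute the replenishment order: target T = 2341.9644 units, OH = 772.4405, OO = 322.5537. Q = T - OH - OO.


Inventory position = OH + OO = 772.4405 + 322.5537 = 1094.9942
Q = 2341.9644 - 1094.9942 = 1246.9702

1246.9702 units


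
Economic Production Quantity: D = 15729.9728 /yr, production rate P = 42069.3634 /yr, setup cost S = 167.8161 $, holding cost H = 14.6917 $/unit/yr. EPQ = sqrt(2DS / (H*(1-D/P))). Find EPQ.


1 - D/P = 1 - 0.3739 = 0.6261
H*(1-D/P) = 9.1984
2DS = 5279485.3768
EPQ = sqrt(573957.5291) = 757.5998

757.5998 units


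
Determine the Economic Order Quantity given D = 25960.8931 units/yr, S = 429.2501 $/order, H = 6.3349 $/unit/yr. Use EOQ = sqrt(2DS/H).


2*D*S = 2 * 25960.8931 * 429.2501 = 22287431.9185
2*D*S/H = 3518197.9066
EOQ = sqrt(3518197.9066) = 1875.6860

1875.6860 units


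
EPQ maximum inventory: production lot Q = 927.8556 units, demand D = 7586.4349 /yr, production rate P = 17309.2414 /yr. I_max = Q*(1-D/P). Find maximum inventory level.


D/P = 0.4383
1 - D/P = 0.5617
I_max = 927.8556 * 0.5617 = 521.1875

521.1875 units


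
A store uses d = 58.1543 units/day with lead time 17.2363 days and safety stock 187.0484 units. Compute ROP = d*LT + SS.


d*LT = 58.1543 * 17.2363 = 1002.3650
ROP = 1002.3650 + 187.0484 = 1189.4134

1189.4134 units


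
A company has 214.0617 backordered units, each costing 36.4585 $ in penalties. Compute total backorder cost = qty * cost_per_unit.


Total = 214.0617 * 36.4585 = 7804.3685

7804.3685 $


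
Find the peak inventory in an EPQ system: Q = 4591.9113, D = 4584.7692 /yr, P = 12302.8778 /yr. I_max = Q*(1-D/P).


D/P = 0.3727
1 - D/P = 0.6273
I_max = 4591.9113 * 0.6273 = 2880.6976

2880.6976 units


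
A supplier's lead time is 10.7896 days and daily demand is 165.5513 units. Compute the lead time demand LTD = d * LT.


LTD = 165.5513 * 10.7896 = 1786.2323

1786.2323 units


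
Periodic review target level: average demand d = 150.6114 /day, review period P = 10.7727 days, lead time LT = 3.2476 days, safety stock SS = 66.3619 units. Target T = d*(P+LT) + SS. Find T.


P + LT = 14.0203
d*(P+LT) = 150.6114 * 14.0203 = 2111.6170
T = 2111.6170 + 66.3619 = 2177.9789

2177.9789 units


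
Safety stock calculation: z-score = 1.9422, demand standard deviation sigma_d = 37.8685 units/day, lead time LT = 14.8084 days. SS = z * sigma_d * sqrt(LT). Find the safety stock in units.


sqrt(LT) = sqrt(14.8084) = 3.8482
SS = 1.9422 * 37.8685 * 3.8482 = 283.0259

283.0259 units


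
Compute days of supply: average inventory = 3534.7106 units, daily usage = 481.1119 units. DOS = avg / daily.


DOS = 3534.7106 / 481.1119 = 7.3470

7.3470 days


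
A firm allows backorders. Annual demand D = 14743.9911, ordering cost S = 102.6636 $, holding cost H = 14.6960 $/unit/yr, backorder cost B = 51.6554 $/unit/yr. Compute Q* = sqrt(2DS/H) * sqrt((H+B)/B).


sqrt(2DS/H) = 453.8697
sqrt((H+B)/B) = 1.1334
Q* = 453.8697 * 1.1334 = 514.3969

514.3969 units


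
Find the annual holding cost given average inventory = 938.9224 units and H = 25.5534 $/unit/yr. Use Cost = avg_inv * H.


Cost = 938.9224 * 25.5534 = 23992.6597

23992.6597 $/yr


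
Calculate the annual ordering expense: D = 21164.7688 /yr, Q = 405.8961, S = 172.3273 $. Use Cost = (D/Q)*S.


Number of orders = D/Q = 52.1433
Cost = 52.1433 * 172.3273 = 8985.7169

8985.7169 $/yr


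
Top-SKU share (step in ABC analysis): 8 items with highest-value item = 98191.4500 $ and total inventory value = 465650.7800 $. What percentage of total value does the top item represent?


Top item = 98191.4500
Total = 465650.7800
Percentage = 98191.4500 / 465650.7800 * 100 = 21.0869

21.0869%


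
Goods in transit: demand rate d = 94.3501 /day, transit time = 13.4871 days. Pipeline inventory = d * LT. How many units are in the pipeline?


Pipeline = 94.3501 * 13.4871 = 1272.5092

1272.5092 units


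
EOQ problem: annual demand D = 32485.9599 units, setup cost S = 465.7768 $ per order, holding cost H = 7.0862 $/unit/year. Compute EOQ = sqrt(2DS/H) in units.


2*D*S = 2 * 32485.9599 * 465.7768 = 30262412.8943
2*D*S/H = 4270612.3020
EOQ = sqrt(4270612.3020) = 2066.5460

2066.5460 units


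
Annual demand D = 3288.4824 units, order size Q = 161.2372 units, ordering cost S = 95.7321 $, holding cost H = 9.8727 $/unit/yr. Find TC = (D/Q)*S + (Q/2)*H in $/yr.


Ordering cost = D*S/Q = 1952.4857
Holding cost = Q*H/2 = 795.9233
TC = 1952.4857 + 795.9233 = 2748.4089

2748.4089 $/yr


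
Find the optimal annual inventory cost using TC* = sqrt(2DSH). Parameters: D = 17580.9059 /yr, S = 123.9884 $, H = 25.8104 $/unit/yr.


2*D*S*H = 112524485.5141
TC* = sqrt(112524485.5141) = 10607.7559

10607.7559 $/yr


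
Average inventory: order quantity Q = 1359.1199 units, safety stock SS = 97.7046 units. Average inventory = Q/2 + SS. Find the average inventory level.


Q/2 = 679.5599
Avg = 679.5599 + 97.7046 = 777.2645

777.2645 units


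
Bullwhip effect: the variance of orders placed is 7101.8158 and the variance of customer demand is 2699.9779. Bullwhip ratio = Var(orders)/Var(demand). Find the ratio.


BW = 7101.8158 / 2699.9779 = 2.6303

2.6303


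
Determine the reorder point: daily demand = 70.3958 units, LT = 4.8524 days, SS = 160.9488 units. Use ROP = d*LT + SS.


d*LT = 70.3958 * 4.8524 = 341.5886
ROP = 341.5886 + 160.9488 = 502.5374

502.5374 units


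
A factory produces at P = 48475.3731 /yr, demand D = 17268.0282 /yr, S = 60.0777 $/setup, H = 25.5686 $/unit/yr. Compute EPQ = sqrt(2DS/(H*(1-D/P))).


1 - D/P = 1 - 0.3562 = 0.6438
H*(1-D/P) = 16.4605
2DS = 2074846.8356
EPQ = sqrt(126050.1693) = 355.0354

355.0354 units


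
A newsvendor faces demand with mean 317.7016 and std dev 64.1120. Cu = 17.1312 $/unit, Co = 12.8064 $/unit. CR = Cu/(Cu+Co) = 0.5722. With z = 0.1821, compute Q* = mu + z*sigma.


CR = Cu/(Cu+Co) = 17.1312/(17.1312+12.8064) = 0.5722
z = 0.1821
Q* = 317.7016 + 0.1821 * 64.1120 = 329.3764

329.3764 units


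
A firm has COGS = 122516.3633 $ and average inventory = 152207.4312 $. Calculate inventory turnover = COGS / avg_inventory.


Turnover = 122516.3633 / 152207.4312 = 0.8049

0.8049


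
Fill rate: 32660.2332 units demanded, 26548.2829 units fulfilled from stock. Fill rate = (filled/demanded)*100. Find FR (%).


FR = 26548.2829 / 32660.2332 * 100 = 81.2863

81.2863%


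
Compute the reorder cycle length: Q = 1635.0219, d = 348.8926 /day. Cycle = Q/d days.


Cycle = 1635.0219 / 348.8926 = 4.6863

4.6863 days


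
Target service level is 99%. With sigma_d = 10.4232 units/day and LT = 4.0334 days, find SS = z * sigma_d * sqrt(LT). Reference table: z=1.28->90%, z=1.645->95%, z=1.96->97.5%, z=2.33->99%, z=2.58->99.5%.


From the table, SL = 99% corresponds to z = 2.33
sqrt(LT) = sqrt(4.0334) = 2.0083
SS = 2.33 * 10.4232 * 2.0083 = 48.7745

48.7745 units


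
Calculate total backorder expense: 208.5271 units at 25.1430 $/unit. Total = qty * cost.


Total = 208.5271 * 25.1430 = 5242.9969

5242.9969 $


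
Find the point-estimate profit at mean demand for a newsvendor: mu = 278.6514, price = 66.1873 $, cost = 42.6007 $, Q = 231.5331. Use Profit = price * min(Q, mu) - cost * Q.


Sales at mu = min(231.5331, 278.6514) = 231.5331
Revenue = 66.1873 * 231.5331 = 15324.5507
Total cost = 42.6007 * 231.5331 = 9863.4721
Profit = 15324.5507 - 9863.4721 = 5461.0786

5461.0786 $


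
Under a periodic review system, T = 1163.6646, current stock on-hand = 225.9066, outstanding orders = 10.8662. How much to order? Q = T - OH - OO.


Inventory position = OH + OO = 225.9066 + 10.8662 = 236.7728
Q = 1163.6646 - 236.7728 = 926.8918

926.8918 units


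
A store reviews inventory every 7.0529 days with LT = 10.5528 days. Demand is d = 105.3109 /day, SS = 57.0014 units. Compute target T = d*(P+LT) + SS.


P + LT = 17.6057
d*(P+LT) = 105.3109 * 17.6057 = 1854.0721
T = 1854.0721 + 57.0014 = 1911.0735

1911.0735 units


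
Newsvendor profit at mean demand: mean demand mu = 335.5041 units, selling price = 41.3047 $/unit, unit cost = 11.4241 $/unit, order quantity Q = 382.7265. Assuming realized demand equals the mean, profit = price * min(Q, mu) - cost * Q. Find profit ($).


Sales at mu = min(382.7265, 335.5041) = 335.5041
Revenue = 41.3047 * 335.5041 = 13857.8962
Total cost = 11.4241 * 382.7265 = 4372.3058
Profit = 13857.8962 - 4372.3058 = 9485.5904

9485.5904 $


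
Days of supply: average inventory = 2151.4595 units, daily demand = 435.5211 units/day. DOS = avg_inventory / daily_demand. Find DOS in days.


DOS = 2151.4595 / 435.5211 = 4.9400

4.9400 days


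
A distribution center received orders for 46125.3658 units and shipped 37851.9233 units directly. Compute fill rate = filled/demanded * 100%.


FR = 37851.9233 / 46125.3658 * 100 = 82.0631

82.0631%


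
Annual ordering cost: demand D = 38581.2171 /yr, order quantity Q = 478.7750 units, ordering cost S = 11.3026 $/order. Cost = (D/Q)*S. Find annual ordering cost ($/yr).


Number of orders = D/Q = 80.5832
Cost = 80.5832 * 11.3026 = 910.7996

910.7996 $/yr


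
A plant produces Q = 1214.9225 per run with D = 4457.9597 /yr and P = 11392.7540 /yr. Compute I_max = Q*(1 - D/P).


D/P = 0.3913
1 - D/P = 0.6087
I_max = 1214.9225 * 0.6087 = 739.5260

739.5260 units


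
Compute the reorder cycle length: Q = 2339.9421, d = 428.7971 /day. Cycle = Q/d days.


Cycle = 2339.9421 / 428.7971 = 5.4570

5.4570 days


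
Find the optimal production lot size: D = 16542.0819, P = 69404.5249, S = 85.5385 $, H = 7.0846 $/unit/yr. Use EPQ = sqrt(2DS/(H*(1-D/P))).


1 - D/P = 1 - 0.2383 = 0.7617
H*(1-D/P) = 5.3960
2DS = 2829969.7452
EPQ = sqrt(524453.5308) = 724.1916

724.1916 units


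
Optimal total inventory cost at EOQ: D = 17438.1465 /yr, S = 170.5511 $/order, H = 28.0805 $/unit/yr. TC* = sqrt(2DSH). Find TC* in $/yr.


2*D*S*H = 167028153.0879
TC* = sqrt(167028153.0879) = 12923.9372

12923.9372 $/yr


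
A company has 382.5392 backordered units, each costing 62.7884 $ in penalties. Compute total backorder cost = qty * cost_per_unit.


Total = 382.5392 * 62.7884 = 24019.0243

24019.0243 $


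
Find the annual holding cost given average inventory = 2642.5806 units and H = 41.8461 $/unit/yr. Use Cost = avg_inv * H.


Cost = 2642.5806 * 41.8461 = 110581.6920

110581.6920 $/yr


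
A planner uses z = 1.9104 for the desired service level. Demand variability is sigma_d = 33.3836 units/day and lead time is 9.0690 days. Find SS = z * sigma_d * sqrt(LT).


sqrt(LT) = sqrt(9.0690) = 3.0115
SS = 1.9104 * 33.3836 * 3.0115 = 192.0601

192.0601 units


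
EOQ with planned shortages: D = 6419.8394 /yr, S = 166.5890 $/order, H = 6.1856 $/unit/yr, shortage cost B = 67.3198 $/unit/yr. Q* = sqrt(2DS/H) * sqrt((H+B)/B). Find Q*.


sqrt(2DS/H) = 588.0433
sqrt((H+B)/B) = 1.0449
Q* = 588.0433 * 1.0449 = 614.4655

614.4655 units


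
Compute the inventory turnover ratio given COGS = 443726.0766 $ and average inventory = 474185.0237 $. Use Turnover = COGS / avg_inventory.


Turnover = 443726.0766 / 474185.0237 = 0.9358

0.9358


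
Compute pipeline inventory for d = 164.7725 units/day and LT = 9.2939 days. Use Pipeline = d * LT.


Pipeline = 164.7725 * 9.2939 = 1531.3791

1531.3791 units


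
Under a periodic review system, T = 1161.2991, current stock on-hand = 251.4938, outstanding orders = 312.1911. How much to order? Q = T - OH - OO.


Inventory position = OH + OO = 251.4938 + 312.1911 = 563.6849
Q = 1161.2991 - 563.6849 = 597.6142

597.6142 units


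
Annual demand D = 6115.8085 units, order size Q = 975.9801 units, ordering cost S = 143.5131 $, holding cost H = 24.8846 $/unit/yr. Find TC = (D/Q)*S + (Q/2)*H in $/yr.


Ordering cost = D*S/Q = 899.2997
Holding cost = Q*H/2 = 12143.4372
TC = 899.2997 + 12143.4372 = 13042.7369

13042.7369 $/yr


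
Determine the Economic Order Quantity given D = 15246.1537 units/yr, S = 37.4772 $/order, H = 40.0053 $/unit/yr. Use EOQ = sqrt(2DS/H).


2*D*S = 2 * 15246.1537 * 37.4772 = 1142766.3029
2*D*S/H = 28565.3727
EOQ = sqrt(28565.3727) = 169.0129

169.0129 units


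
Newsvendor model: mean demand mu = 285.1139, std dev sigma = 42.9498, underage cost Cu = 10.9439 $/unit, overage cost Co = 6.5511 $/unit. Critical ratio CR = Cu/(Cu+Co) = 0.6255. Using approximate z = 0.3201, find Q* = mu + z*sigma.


CR = Cu/(Cu+Co) = 10.9439/(10.9439+6.5511) = 0.6255
z = 0.3201
Q* = 285.1139 + 0.3201 * 42.9498 = 298.8621

298.8621 units


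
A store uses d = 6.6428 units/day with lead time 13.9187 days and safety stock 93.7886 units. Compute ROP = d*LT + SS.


d*LT = 6.6428 * 13.9187 = 92.4591
ROP = 92.4591 + 93.7886 = 186.2477

186.2477 units


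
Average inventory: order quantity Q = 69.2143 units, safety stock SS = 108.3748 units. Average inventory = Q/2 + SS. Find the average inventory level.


Q/2 = 34.6071
Avg = 34.6071 + 108.3748 = 142.9819

142.9819 units


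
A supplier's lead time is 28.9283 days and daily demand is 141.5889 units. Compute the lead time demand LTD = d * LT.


LTD = 141.5889 * 28.9283 = 4095.9262

4095.9262 units


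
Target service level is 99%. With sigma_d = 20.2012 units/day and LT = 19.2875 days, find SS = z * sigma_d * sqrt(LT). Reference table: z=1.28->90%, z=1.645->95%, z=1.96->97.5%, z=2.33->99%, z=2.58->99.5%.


From the table, SL = 99% corresponds to z = 2.33
sqrt(LT) = sqrt(19.2875) = 4.3918
SS = 2.33 * 20.2012 * 4.3918 = 206.7146

206.7146 units


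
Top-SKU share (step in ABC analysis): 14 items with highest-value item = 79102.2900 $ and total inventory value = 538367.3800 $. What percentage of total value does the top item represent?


Top item = 79102.2900
Total = 538367.3800
Percentage = 79102.2900 / 538367.3800 * 100 = 14.6930

14.6930%


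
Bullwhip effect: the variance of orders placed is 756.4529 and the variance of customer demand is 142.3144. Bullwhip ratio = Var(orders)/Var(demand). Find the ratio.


BW = 756.4529 / 142.3144 = 5.3154

5.3154


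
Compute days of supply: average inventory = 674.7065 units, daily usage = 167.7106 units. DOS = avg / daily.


DOS = 674.7065 / 167.7106 = 4.0230

4.0230 days


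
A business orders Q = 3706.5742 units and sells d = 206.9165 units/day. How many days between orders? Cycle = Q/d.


Cycle = 3706.5742 / 206.9165 = 17.9134

17.9134 days


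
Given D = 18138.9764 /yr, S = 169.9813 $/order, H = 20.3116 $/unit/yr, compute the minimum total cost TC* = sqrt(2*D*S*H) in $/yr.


2*D*S*H = 125252975.8926
TC* = sqrt(125252975.8926) = 11191.6476

11191.6476 $/yr


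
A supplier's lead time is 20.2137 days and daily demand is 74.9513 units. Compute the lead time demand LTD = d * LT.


LTD = 74.9513 * 20.2137 = 1515.0431

1515.0431 units


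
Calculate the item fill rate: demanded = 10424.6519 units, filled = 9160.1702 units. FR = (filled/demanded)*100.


FR = 9160.1702 / 10424.6519 * 100 = 87.8703

87.8703%


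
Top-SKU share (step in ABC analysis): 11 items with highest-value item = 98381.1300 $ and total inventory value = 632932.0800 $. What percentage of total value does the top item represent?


Top item = 98381.1300
Total = 632932.0800
Percentage = 98381.1300 / 632932.0800 * 100 = 15.5437

15.5437%


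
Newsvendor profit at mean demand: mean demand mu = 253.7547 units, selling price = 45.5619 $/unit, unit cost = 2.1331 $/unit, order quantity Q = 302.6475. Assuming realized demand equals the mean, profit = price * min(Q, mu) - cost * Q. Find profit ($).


Sales at mu = min(302.6475, 253.7547) = 253.7547
Revenue = 45.5619 * 253.7547 = 11561.5463
Total cost = 2.1331 * 302.6475 = 645.5774
Profit = 11561.5463 - 645.5774 = 10915.9689

10915.9689 $


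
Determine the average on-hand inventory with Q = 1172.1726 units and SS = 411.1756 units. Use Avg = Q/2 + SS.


Q/2 = 586.0863
Avg = 586.0863 + 411.1756 = 997.2619

997.2619 units


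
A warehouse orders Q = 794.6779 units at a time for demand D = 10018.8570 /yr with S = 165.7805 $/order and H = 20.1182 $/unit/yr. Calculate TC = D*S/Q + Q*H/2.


Ordering cost = D*S/Q = 2090.0683
Holding cost = Q*H/2 = 7993.7445
TC = 2090.0683 + 7993.7445 = 10083.8128

10083.8128 $/yr


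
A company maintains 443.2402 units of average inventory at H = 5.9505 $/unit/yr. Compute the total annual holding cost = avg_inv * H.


Cost = 443.2402 * 5.9505 = 2637.5008

2637.5008 $/yr


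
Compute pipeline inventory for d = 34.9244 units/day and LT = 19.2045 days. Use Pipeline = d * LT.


Pipeline = 34.9244 * 19.2045 = 670.7056

670.7056 units


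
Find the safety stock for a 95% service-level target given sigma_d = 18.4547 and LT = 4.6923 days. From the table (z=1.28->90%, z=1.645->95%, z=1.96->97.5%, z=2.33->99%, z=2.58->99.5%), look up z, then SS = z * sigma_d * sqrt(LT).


From the table, SL = 95% corresponds to z = 1.645
sqrt(LT) = sqrt(4.6923) = 2.1662
SS = 1.645 * 18.4547 * 2.1662 = 65.7606

65.7606 units


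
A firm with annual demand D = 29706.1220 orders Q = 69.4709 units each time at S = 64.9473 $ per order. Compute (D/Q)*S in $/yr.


Number of orders = D/Q = 427.6053
Cost = 427.6053 * 64.9473 = 27771.8069

27771.8069 $/yr


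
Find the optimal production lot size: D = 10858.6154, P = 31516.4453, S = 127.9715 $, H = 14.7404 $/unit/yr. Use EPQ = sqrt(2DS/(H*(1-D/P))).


1 - D/P = 1 - 0.3445 = 0.6555
H*(1-D/P) = 9.6618
2DS = 2779186.6013
EPQ = sqrt(287647.7422) = 536.3280

536.3280 units


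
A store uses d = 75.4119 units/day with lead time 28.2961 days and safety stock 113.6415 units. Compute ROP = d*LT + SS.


d*LT = 75.4119 * 28.2961 = 2133.8627
ROP = 2133.8627 + 113.6415 = 2247.5042

2247.5042 units


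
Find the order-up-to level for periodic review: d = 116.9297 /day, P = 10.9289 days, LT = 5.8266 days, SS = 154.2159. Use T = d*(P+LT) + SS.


P + LT = 16.7555
d*(P+LT) = 116.9297 * 16.7555 = 1959.2156
T = 1959.2156 + 154.2159 = 2113.4315

2113.4315 units


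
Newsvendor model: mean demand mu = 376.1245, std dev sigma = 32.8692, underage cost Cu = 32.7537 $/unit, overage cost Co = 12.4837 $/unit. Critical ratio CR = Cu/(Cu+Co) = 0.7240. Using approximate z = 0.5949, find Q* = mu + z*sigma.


CR = Cu/(Cu+Co) = 32.7537/(32.7537+12.4837) = 0.7240
z = 0.5949
Q* = 376.1245 + 0.5949 * 32.8692 = 395.6784

395.6784 units


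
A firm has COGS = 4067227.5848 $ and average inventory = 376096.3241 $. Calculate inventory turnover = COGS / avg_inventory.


Turnover = 4067227.5848 / 376096.3241 = 10.8143

10.8143


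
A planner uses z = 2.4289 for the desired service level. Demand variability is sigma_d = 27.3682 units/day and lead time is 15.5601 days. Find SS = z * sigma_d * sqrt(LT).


sqrt(LT) = sqrt(15.5601) = 3.9446
SS = 2.4289 * 27.3682 * 3.9446 = 262.2177

262.2177 units


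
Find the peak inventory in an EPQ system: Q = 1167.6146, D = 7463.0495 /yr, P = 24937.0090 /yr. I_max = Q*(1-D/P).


D/P = 0.2993
1 - D/P = 0.7007
I_max = 1167.6146 * 0.7007 = 818.1755

818.1755 units


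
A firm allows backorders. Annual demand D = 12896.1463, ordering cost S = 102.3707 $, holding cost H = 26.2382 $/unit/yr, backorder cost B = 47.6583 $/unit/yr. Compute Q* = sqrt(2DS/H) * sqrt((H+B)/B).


sqrt(2DS/H) = 317.2238
sqrt((H+B)/B) = 1.2452
Q* = 317.2238 * 1.2452 = 395.0103

395.0103 units


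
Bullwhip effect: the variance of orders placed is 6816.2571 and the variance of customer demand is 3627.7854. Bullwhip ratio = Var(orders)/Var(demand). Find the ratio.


BW = 6816.2571 / 3627.7854 = 1.8789

1.8789


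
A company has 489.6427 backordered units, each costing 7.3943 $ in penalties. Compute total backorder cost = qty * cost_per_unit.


Total = 489.6427 * 7.3943 = 3620.5650

3620.5650 $


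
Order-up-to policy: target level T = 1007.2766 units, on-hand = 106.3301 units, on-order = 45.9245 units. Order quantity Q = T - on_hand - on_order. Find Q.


Inventory position = OH + OO = 106.3301 + 45.9245 = 152.2546
Q = 1007.2766 - 152.2546 = 855.0220

855.0220 units


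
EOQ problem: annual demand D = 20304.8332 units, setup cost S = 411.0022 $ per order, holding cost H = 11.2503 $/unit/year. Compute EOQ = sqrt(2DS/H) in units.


2*D*S = 2 * 20304.8332 * 411.0022 = 16690662.2317
2*D*S/H = 1483574.8586
EOQ = sqrt(1483574.8586) = 1218.0209

1218.0209 units


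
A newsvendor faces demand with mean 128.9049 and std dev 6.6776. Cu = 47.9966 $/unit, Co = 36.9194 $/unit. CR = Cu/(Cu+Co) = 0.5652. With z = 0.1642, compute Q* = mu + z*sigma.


CR = Cu/(Cu+Co) = 47.9966/(47.9966+36.9194) = 0.5652
z = 0.1642
Q* = 128.9049 + 0.1642 * 6.6776 = 130.0014

130.0014 units


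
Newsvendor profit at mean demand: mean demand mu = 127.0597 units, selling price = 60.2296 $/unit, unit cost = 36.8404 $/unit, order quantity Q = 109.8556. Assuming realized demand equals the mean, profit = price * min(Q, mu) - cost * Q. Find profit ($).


Sales at mu = min(109.8556, 127.0597) = 109.8556
Revenue = 60.2296 * 109.8556 = 6616.5588
Total cost = 36.8404 * 109.8556 = 4047.1242
Profit = 6616.5588 - 4047.1242 = 2569.4346

2569.4346 $


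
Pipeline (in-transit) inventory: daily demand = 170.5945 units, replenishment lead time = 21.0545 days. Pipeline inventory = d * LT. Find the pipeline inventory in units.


Pipeline = 170.5945 * 21.0545 = 3591.7819

3591.7819 units


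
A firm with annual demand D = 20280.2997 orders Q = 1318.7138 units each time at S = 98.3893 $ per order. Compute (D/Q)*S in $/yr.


Number of orders = D/Q = 15.3788
Cost = 15.3788 * 98.3893 = 1513.1141

1513.1141 $/yr


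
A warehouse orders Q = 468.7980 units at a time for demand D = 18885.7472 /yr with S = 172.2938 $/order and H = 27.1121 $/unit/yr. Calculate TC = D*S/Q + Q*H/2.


Ordering cost = D*S/Q = 6940.9365
Holding cost = Q*H/2 = 6355.0491
TC = 6940.9365 + 6355.0491 = 13295.9856

13295.9856 $/yr


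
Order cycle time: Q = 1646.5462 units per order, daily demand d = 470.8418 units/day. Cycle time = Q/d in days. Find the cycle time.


Cycle = 1646.5462 / 470.8418 = 3.4970

3.4970 days


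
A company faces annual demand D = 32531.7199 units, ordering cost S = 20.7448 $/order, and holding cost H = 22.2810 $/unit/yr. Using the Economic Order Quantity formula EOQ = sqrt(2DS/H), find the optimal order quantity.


2*D*S = 2 * 32531.7199 * 20.7448 = 1349728.0460
2*D*S/H = 60577.5345
EOQ = sqrt(60577.5345) = 246.1250

246.1250 units


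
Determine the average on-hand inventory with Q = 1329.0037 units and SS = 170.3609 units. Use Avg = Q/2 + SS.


Q/2 = 664.5018
Avg = 664.5018 + 170.3609 = 834.8628

834.8628 units


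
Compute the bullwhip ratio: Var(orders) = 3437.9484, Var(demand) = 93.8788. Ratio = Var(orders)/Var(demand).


BW = 3437.9484 / 93.8788 = 36.6211

36.6211


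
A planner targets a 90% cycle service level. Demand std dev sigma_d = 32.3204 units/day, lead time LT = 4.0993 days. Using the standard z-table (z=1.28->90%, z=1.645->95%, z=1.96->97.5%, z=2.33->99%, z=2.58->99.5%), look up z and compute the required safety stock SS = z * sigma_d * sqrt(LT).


From the table, SL = 90% corresponds to z = 1.28
sqrt(LT) = sqrt(4.0993) = 2.0247
SS = 1.28 * 32.3204 * 2.0247 = 83.7609

83.7609 units


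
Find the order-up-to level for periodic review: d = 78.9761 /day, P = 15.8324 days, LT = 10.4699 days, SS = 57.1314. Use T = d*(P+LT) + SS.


P + LT = 26.3023
d*(P+LT) = 78.9761 * 26.3023 = 2077.2531
T = 2077.2531 + 57.1314 = 2134.3845

2134.3845 units


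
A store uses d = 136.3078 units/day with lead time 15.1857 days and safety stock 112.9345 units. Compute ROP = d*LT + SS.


d*LT = 136.3078 * 15.1857 = 2069.9294
ROP = 2069.9294 + 112.9345 = 2182.8639

2182.8639 units


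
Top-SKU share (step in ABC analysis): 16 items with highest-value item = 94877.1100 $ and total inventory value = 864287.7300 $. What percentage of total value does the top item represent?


Top item = 94877.1100
Total = 864287.7300
Percentage = 94877.1100 / 864287.7300 * 100 = 10.9775

10.9775%


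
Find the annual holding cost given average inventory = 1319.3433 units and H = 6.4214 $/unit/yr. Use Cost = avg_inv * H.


Cost = 1319.3433 * 6.4214 = 8472.0311

8472.0311 $/yr


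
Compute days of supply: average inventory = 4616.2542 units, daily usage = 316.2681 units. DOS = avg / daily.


DOS = 4616.2542 / 316.2681 = 14.5960

14.5960 days


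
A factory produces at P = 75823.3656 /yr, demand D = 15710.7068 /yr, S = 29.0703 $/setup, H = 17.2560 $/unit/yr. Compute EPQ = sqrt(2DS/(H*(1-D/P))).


1 - D/P = 1 - 0.2072 = 0.7928
H*(1-D/P) = 13.6805
2DS = 913429.9198
EPQ = sqrt(66768.5925) = 258.3962

258.3962 units


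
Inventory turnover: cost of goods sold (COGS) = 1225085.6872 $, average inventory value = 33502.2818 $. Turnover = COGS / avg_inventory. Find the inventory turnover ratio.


Turnover = 1225085.6872 / 33502.2818 = 36.5672

36.5672


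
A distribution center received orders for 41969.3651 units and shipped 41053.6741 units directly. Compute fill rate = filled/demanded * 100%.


FR = 41053.6741 / 41969.3651 * 100 = 97.8182

97.8182%


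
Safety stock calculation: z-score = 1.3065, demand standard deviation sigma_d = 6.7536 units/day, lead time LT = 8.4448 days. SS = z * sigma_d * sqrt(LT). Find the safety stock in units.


sqrt(LT) = sqrt(8.4448) = 2.9060
SS = 1.3065 * 6.7536 * 2.9060 = 25.6413

25.6413 units


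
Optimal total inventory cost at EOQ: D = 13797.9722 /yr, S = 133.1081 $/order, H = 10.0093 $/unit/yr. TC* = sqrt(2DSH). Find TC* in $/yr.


2*D*S*H = 36766598.4346
TC* = sqrt(36766598.4346) = 6063.5467

6063.5467 $/yr


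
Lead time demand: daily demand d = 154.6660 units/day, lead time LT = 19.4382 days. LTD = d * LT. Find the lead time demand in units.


LTD = 154.6660 * 19.4382 = 3006.4286

3006.4286 units


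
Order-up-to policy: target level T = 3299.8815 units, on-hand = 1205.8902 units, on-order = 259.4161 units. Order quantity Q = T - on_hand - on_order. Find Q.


Inventory position = OH + OO = 1205.8902 + 259.4161 = 1465.3063
Q = 3299.8815 - 1465.3063 = 1834.5752

1834.5752 units


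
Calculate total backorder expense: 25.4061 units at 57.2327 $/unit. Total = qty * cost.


Total = 25.4061 * 57.2327 = 1454.0597

1454.0597 $


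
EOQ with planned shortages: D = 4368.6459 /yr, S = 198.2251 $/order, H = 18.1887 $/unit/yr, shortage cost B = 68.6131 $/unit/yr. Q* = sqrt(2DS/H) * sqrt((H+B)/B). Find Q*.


sqrt(2DS/H) = 308.5794
sqrt((H+B)/B) = 1.1248
Q* = 308.5794 * 1.1248 = 347.0785

347.0785 units


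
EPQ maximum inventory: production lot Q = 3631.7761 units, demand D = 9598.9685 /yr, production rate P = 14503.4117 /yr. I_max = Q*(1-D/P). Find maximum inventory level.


D/P = 0.6618
1 - D/P = 0.3382
I_max = 3631.7761 * 0.3382 = 1228.1138

1228.1138 units


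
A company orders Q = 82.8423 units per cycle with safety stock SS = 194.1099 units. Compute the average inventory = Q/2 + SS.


Q/2 = 41.4211
Avg = 41.4211 + 194.1099 = 235.5310

235.5310 units


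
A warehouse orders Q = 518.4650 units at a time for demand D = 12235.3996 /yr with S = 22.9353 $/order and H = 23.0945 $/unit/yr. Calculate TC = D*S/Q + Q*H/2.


Ordering cost = D*S/Q = 541.2565
Holding cost = Q*H/2 = 5986.8450
TC = 541.2565 + 5986.8450 = 6528.1015

6528.1015 $/yr


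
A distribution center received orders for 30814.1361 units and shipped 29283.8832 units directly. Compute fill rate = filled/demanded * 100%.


FR = 29283.8832 / 30814.1361 * 100 = 95.0339

95.0339%


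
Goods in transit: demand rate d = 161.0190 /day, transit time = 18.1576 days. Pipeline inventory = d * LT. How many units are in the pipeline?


Pipeline = 161.0190 * 18.1576 = 2923.7186

2923.7186 units


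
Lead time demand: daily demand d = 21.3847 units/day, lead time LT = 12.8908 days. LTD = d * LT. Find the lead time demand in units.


LTD = 21.3847 * 12.8908 = 275.6659

275.6659 units


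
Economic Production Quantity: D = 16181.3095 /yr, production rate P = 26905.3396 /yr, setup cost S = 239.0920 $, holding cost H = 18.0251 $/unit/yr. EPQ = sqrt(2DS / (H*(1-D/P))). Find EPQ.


1 - D/P = 1 - 0.6014 = 0.3986
H*(1-D/P) = 7.1845
2DS = 7737643.3019
EPQ = sqrt(1076989.5176) = 1037.7811

1037.7811 units
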